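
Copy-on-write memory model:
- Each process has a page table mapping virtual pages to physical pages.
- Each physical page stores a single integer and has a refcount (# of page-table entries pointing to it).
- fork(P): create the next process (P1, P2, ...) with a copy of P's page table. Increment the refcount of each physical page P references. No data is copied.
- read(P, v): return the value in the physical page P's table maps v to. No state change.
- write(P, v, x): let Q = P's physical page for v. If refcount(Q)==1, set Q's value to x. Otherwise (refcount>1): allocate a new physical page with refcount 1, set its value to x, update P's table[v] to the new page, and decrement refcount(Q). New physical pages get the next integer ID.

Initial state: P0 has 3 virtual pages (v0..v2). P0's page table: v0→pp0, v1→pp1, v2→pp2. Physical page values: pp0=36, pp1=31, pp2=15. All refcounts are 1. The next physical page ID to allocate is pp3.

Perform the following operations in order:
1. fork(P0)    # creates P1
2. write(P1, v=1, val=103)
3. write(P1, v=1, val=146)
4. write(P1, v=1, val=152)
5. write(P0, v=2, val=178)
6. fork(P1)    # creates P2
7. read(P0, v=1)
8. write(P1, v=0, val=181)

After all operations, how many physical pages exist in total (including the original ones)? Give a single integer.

Op 1: fork(P0) -> P1. 3 ppages; refcounts: pp0:2 pp1:2 pp2:2
Op 2: write(P1, v1, 103). refcount(pp1)=2>1 -> COPY to pp3. 4 ppages; refcounts: pp0:2 pp1:1 pp2:2 pp3:1
Op 3: write(P1, v1, 146). refcount(pp3)=1 -> write in place. 4 ppages; refcounts: pp0:2 pp1:1 pp2:2 pp3:1
Op 4: write(P1, v1, 152). refcount(pp3)=1 -> write in place. 4 ppages; refcounts: pp0:2 pp1:1 pp2:2 pp3:1
Op 5: write(P0, v2, 178). refcount(pp2)=2>1 -> COPY to pp4. 5 ppages; refcounts: pp0:2 pp1:1 pp2:1 pp3:1 pp4:1
Op 6: fork(P1) -> P2. 5 ppages; refcounts: pp0:3 pp1:1 pp2:2 pp3:2 pp4:1
Op 7: read(P0, v1) -> 31. No state change.
Op 8: write(P1, v0, 181). refcount(pp0)=3>1 -> COPY to pp5. 6 ppages; refcounts: pp0:2 pp1:1 pp2:2 pp3:2 pp4:1 pp5:1

Answer: 6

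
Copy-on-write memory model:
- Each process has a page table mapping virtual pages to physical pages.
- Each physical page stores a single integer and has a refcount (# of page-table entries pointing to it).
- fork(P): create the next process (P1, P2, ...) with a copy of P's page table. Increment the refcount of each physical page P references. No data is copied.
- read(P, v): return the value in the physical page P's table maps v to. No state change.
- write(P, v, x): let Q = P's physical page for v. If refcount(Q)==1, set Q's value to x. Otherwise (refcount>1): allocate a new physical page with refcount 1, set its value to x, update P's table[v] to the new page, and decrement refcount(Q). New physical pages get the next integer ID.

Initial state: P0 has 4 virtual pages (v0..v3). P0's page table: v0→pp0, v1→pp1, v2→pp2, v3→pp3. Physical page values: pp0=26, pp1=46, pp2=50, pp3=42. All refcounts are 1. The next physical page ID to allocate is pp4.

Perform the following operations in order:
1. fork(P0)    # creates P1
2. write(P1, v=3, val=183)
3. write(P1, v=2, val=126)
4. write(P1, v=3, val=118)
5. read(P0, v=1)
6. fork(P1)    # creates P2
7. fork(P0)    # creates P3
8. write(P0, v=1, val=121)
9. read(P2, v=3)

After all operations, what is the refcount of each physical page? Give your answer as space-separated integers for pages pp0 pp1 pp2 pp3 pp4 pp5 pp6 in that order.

Answer: 4 3 2 2 2 2 1

Derivation:
Op 1: fork(P0) -> P1. 4 ppages; refcounts: pp0:2 pp1:2 pp2:2 pp3:2
Op 2: write(P1, v3, 183). refcount(pp3)=2>1 -> COPY to pp4. 5 ppages; refcounts: pp0:2 pp1:2 pp2:2 pp3:1 pp4:1
Op 3: write(P1, v2, 126). refcount(pp2)=2>1 -> COPY to pp5. 6 ppages; refcounts: pp0:2 pp1:2 pp2:1 pp3:1 pp4:1 pp5:1
Op 4: write(P1, v3, 118). refcount(pp4)=1 -> write in place. 6 ppages; refcounts: pp0:2 pp1:2 pp2:1 pp3:1 pp4:1 pp5:1
Op 5: read(P0, v1) -> 46. No state change.
Op 6: fork(P1) -> P2. 6 ppages; refcounts: pp0:3 pp1:3 pp2:1 pp3:1 pp4:2 pp5:2
Op 7: fork(P0) -> P3. 6 ppages; refcounts: pp0:4 pp1:4 pp2:2 pp3:2 pp4:2 pp5:2
Op 8: write(P0, v1, 121). refcount(pp1)=4>1 -> COPY to pp6. 7 ppages; refcounts: pp0:4 pp1:3 pp2:2 pp3:2 pp4:2 pp5:2 pp6:1
Op 9: read(P2, v3) -> 118. No state change.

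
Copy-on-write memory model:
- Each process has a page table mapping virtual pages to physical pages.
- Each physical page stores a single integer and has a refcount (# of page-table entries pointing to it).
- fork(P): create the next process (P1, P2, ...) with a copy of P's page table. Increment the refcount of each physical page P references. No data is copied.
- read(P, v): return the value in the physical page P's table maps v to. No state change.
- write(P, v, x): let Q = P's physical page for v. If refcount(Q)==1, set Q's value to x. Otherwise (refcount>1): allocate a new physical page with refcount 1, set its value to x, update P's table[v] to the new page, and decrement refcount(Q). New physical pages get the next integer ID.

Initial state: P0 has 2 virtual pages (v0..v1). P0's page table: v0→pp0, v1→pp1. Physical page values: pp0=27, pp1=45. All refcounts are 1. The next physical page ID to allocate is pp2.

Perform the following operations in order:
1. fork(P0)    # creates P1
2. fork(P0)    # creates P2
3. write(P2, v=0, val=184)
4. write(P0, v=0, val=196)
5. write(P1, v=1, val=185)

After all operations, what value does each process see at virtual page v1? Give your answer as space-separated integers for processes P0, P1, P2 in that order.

Op 1: fork(P0) -> P1. 2 ppages; refcounts: pp0:2 pp1:2
Op 2: fork(P0) -> P2. 2 ppages; refcounts: pp0:3 pp1:3
Op 3: write(P2, v0, 184). refcount(pp0)=3>1 -> COPY to pp2. 3 ppages; refcounts: pp0:2 pp1:3 pp2:1
Op 4: write(P0, v0, 196). refcount(pp0)=2>1 -> COPY to pp3. 4 ppages; refcounts: pp0:1 pp1:3 pp2:1 pp3:1
Op 5: write(P1, v1, 185). refcount(pp1)=3>1 -> COPY to pp4. 5 ppages; refcounts: pp0:1 pp1:2 pp2:1 pp3:1 pp4:1
P0: v1 -> pp1 = 45
P1: v1 -> pp4 = 185
P2: v1 -> pp1 = 45

Answer: 45 185 45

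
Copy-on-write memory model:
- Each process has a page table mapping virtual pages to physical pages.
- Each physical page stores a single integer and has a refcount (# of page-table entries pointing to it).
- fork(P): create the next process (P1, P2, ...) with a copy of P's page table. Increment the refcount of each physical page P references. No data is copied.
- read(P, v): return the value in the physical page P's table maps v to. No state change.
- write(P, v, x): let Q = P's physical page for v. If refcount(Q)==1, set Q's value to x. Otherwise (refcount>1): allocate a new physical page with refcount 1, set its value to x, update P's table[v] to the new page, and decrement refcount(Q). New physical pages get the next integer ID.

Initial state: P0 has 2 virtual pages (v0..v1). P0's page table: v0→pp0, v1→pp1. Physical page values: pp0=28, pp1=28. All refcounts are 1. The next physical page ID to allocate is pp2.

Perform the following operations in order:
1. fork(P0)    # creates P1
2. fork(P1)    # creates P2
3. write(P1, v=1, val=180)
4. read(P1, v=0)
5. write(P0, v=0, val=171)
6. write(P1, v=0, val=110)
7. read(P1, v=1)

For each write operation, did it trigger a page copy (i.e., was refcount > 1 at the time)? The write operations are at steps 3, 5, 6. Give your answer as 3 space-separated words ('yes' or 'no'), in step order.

Op 1: fork(P0) -> P1. 2 ppages; refcounts: pp0:2 pp1:2
Op 2: fork(P1) -> P2. 2 ppages; refcounts: pp0:3 pp1:3
Op 3: write(P1, v1, 180). refcount(pp1)=3>1 -> COPY to pp2. 3 ppages; refcounts: pp0:3 pp1:2 pp2:1
Op 4: read(P1, v0) -> 28. No state change.
Op 5: write(P0, v0, 171). refcount(pp0)=3>1 -> COPY to pp3. 4 ppages; refcounts: pp0:2 pp1:2 pp2:1 pp3:1
Op 6: write(P1, v0, 110). refcount(pp0)=2>1 -> COPY to pp4. 5 ppages; refcounts: pp0:1 pp1:2 pp2:1 pp3:1 pp4:1
Op 7: read(P1, v1) -> 180. No state change.

yes yes yes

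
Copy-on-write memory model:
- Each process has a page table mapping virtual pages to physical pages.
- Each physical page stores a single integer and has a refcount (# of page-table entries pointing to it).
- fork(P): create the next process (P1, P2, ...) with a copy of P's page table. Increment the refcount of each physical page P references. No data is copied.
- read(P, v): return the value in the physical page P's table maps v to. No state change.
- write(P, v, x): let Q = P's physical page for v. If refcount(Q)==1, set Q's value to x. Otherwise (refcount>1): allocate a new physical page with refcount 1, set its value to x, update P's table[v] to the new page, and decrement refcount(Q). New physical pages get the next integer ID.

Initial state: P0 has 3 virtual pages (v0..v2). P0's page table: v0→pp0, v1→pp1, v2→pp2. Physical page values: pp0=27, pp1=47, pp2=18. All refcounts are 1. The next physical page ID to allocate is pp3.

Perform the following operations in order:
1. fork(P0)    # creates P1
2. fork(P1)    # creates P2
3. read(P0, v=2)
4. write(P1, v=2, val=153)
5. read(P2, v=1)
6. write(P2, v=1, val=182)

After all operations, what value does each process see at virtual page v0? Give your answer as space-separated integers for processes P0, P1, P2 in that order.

Op 1: fork(P0) -> P1. 3 ppages; refcounts: pp0:2 pp1:2 pp2:2
Op 2: fork(P1) -> P2. 3 ppages; refcounts: pp0:3 pp1:3 pp2:3
Op 3: read(P0, v2) -> 18. No state change.
Op 4: write(P1, v2, 153). refcount(pp2)=3>1 -> COPY to pp3. 4 ppages; refcounts: pp0:3 pp1:3 pp2:2 pp3:1
Op 5: read(P2, v1) -> 47. No state change.
Op 6: write(P2, v1, 182). refcount(pp1)=3>1 -> COPY to pp4. 5 ppages; refcounts: pp0:3 pp1:2 pp2:2 pp3:1 pp4:1
P0: v0 -> pp0 = 27
P1: v0 -> pp0 = 27
P2: v0 -> pp0 = 27

Answer: 27 27 27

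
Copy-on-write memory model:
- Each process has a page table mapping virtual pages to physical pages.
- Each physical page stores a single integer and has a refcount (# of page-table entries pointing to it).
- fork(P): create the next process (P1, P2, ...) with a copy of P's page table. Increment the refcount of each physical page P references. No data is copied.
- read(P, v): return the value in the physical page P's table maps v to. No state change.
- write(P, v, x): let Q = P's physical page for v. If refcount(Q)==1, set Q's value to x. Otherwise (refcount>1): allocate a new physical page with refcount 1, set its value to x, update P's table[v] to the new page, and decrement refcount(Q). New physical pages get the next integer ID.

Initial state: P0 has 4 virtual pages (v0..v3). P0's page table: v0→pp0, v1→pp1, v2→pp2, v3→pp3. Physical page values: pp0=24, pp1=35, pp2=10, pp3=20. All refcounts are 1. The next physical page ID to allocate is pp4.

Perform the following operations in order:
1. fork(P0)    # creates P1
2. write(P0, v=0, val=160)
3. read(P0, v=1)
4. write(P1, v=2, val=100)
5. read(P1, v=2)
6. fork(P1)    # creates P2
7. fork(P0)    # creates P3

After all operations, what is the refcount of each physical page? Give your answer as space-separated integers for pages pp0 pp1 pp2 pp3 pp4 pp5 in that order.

Answer: 2 4 2 4 2 2

Derivation:
Op 1: fork(P0) -> P1. 4 ppages; refcounts: pp0:2 pp1:2 pp2:2 pp3:2
Op 2: write(P0, v0, 160). refcount(pp0)=2>1 -> COPY to pp4. 5 ppages; refcounts: pp0:1 pp1:2 pp2:2 pp3:2 pp4:1
Op 3: read(P0, v1) -> 35. No state change.
Op 4: write(P1, v2, 100). refcount(pp2)=2>1 -> COPY to pp5. 6 ppages; refcounts: pp0:1 pp1:2 pp2:1 pp3:2 pp4:1 pp5:1
Op 5: read(P1, v2) -> 100. No state change.
Op 6: fork(P1) -> P2. 6 ppages; refcounts: pp0:2 pp1:3 pp2:1 pp3:3 pp4:1 pp5:2
Op 7: fork(P0) -> P3. 6 ppages; refcounts: pp0:2 pp1:4 pp2:2 pp3:4 pp4:2 pp5:2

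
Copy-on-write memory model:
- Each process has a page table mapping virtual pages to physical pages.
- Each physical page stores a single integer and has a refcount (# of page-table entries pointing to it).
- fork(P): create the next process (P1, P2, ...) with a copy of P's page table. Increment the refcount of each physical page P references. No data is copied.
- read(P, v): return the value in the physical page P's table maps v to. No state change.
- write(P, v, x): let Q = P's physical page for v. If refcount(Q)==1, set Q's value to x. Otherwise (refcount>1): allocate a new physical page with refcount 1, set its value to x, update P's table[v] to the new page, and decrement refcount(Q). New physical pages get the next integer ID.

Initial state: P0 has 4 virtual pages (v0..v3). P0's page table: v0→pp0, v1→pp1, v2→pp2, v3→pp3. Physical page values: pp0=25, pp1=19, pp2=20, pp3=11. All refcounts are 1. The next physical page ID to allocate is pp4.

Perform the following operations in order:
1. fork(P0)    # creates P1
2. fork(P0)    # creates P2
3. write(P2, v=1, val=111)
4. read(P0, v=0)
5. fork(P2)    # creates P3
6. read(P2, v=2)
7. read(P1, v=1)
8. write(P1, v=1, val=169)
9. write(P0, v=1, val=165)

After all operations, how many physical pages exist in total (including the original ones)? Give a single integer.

Op 1: fork(P0) -> P1. 4 ppages; refcounts: pp0:2 pp1:2 pp2:2 pp3:2
Op 2: fork(P0) -> P2. 4 ppages; refcounts: pp0:3 pp1:3 pp2:3 pp3:3
Op 3: write(P2, v1, 111). refcount(pp1)=3>1 -> COPY to pp4. 5 ppages; refcounts: pp0:3 pp1:2 pp2:3 pp3:3 pp4:1
Op 4: read(P0, v0) -> 25. No state change.
Op 5: fork(P2) -> P3. 5 ppages; refcounts: pp0:4 pp1:2 pp2:4 pp3:4 pp4:2
Op 6: read(P2, v2) -> 20. No state change.
Op 7: read(P1, v1) -> 19. No state change.
Op 8: write(P1, v1, 169). refcount(pp1)=2>1 -> COPY to pp5. 6 ppages; refcounts: pp0:4 pp1:1 pp2:4 pp3:4 pp4:2 pp5:1
Op 9: write(P0, v1, 165). refcount(pp1)=1 -> write in place. 6 ppages; refcounts: pp0:4 pp1:1 pp2:4 pp3:4 pp4:2 pp5:1

Answer: 6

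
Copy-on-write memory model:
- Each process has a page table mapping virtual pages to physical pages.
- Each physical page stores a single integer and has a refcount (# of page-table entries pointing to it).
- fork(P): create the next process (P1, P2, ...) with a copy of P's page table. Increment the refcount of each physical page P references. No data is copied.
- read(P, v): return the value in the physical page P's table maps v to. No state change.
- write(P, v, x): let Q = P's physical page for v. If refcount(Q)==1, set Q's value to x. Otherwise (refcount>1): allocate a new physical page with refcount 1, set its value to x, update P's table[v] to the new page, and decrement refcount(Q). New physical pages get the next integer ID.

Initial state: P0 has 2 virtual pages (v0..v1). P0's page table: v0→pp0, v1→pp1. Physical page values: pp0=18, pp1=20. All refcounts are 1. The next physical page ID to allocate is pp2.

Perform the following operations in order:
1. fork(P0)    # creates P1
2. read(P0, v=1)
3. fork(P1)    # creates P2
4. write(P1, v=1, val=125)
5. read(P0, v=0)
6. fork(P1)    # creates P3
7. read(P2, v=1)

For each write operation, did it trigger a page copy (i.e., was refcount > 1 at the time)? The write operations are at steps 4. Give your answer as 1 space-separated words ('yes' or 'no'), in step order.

Op 1: fork(P0) -> P1. 2 ppages; refcounts: pp0:2 pp1:2
Op 2: read(P0, v1) -> 20. No state change.
Op 3: fork(P1) -> P2. 2 ppages; refcounts: pp0:3 pp1:3
Op 4: write(P1, v1, 125). refcount(pp1)=3>1 -> COPY to pp2. 3 ppages; refcounts: pp0:3 pp1:2 pp2:1
Op 5: read(P0, v0) -> 18. No state change.
Op 6: fork(P1) -> P3. 3 ppages; refcounts: pp0:4 pp1:2 pp2:2
Op 7: read(P2, v1) -> 20. No state change.

yes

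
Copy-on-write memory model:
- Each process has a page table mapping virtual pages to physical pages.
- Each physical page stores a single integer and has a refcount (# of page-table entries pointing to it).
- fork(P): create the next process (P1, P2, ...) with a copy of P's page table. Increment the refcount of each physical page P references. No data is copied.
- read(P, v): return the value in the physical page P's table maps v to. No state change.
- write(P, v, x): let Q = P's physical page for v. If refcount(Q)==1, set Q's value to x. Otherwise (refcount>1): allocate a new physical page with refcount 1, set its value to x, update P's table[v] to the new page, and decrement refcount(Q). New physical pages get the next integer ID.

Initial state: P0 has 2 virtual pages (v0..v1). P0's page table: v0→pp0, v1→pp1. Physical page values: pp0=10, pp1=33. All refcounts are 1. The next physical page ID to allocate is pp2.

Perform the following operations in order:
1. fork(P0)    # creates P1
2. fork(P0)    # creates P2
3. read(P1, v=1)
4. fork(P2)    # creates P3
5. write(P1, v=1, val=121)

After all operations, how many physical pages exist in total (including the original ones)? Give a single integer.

Answer: 3

Derivation:
Op 1: fork(P0) -> P1. 2 ppages; refcounts: pp0:2 pp1:2
Op 2: fork(P0) -> P2. 2 ppages; refcounts: pp0:3 pp1:3
Op 3: read(P1, v1) -> 33. No state change.
Op 4: fork(P2) -> P3. 2 ppages; refcounts: pp0:4 pp1:4
Op 5: write(P1, v1, 121). refcount(pp1)=4>1 -> COPY to pp2. 3 ppages; refcounts: pp0:4 pp1:3 pp2:1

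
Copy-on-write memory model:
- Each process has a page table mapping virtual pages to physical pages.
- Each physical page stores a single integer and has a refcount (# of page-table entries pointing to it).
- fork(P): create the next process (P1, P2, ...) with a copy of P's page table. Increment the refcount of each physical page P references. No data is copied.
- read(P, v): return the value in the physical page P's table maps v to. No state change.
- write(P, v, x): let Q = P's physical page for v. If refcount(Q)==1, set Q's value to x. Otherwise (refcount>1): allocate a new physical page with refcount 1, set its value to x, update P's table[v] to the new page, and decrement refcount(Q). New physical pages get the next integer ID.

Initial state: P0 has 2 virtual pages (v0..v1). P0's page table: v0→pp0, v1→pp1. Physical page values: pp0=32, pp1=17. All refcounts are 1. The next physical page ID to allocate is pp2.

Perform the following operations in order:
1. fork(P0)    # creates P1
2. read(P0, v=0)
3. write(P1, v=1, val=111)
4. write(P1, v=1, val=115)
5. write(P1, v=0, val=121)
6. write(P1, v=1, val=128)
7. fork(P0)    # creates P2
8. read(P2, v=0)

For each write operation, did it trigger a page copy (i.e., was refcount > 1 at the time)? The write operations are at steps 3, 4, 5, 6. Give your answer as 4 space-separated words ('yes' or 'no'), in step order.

Op 1: fork(P0) -> P1. 2 ppages; refcounts: pp0:2 pp1:2
Op 2: read(P0, v0) -> 32. No state change.
Op 3: write(P1, v1, 111). refcount(pp1)=2>1 -> COPY to pp2. 3 ppages; refcounts: pp0:2 pp1:1 pp2:1
Op 4: write(P1, v1, 115). refcount(pp2)=1 -> write in place. 3 ppages; refcounts: pp0:2 pp1:1 pp2:1
Op 5: write(P1, v0, 121). refcount(pp0)=2>1 -> COPY to pp3. 4 ppages; refcounts: pp0:1 pp1:1 pp2:1 pp3:1
Op 6: write(P1, v1, 128). refcount(pp2)=1 -> write in place. 4 ppages; refcounts: pp0:1 pp1:1 pp2:1 pp3:1
Op 7: fork(P0) -> P2. 4 ppages; refcounts: pp0:2 pp1:2 pp2:1 pp3:1
Op 8: read(P2, v0) -> 32. No state change.

yes no yes no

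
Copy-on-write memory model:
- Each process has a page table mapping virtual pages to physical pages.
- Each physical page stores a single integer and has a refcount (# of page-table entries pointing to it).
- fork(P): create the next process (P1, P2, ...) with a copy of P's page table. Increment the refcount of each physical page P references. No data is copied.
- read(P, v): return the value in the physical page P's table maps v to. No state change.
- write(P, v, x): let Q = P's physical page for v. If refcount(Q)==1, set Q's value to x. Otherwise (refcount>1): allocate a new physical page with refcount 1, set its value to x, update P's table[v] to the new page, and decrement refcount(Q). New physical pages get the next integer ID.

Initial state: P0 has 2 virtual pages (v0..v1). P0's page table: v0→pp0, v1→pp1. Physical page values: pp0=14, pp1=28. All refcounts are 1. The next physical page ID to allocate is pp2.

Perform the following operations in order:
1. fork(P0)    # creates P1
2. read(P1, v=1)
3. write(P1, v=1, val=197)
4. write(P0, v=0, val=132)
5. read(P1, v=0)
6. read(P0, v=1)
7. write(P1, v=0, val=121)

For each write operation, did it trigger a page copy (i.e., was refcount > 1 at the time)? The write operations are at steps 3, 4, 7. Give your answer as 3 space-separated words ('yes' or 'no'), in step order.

Op 1: fork(P0) -> P1. 2 ppages; refcounts: pp0:2 pp1:2
Op 2: read(P1, v1) -> 28. No state change.
Op 3: write(P1, v1, 197). refcount(pp1)=2>1 -> COPY to pp2. 3 ppages; refcounts: pp0:2 pp1:1 pp2:1
Op 4: write(P0, v0, 132). refcount(pp0)=2>1 -> COPY to pp3. 4 ppages; refcounts: pp0:1 pp1:1 pp2:1 pp3:1
Op 5: read(P1, v0) -> 14. No state change.
Op 6: read(P0, v1) -> 28. No state change.
Op 7: write(P1, v0, 121). refcount(pp0)=1 -> write in place. 4 ppages; refcounts: pp0:1 pp1:1 pp2:1 pp3:1

yes yes no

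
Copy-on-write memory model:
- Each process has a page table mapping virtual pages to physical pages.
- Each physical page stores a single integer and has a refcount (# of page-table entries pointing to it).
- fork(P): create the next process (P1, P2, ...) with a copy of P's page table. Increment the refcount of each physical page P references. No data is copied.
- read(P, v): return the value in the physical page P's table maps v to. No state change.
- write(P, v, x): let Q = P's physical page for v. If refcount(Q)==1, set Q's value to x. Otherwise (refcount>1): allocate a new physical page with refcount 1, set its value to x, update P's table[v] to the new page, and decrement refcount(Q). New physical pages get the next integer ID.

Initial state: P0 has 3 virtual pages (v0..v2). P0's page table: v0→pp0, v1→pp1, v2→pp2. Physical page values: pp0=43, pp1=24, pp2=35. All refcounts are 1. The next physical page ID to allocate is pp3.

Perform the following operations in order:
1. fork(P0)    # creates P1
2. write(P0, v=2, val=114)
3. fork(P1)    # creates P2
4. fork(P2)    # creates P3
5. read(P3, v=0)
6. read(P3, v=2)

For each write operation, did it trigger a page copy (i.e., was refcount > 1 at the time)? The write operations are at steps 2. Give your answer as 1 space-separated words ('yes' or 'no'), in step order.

Op 1: fork(P0) -> P1. 3 ppages; refcounts: pp0:2 pp1:2 pp2:2
Op 2: write(P0, v2, 114). refcount(pp2)=2>1 -> COPY to pp3. 4 ppages; refcounts: pp0:2 pp1:2 pp2:1 pp3:1
Op 3: fork(P1) -> P2. 4 ppages; refcounts: pp0:3 pp1:3 pp2:2 pp3:1
Op 4: fork(P2) -> P3. 4 ppages; refcounts: pp0:4 pp1:4 pp2:3 pp3:1
Op 5: read(P3, v0) -> 43. No state change.
Op 6: read(P3, v2) -> 35. No state change.

yes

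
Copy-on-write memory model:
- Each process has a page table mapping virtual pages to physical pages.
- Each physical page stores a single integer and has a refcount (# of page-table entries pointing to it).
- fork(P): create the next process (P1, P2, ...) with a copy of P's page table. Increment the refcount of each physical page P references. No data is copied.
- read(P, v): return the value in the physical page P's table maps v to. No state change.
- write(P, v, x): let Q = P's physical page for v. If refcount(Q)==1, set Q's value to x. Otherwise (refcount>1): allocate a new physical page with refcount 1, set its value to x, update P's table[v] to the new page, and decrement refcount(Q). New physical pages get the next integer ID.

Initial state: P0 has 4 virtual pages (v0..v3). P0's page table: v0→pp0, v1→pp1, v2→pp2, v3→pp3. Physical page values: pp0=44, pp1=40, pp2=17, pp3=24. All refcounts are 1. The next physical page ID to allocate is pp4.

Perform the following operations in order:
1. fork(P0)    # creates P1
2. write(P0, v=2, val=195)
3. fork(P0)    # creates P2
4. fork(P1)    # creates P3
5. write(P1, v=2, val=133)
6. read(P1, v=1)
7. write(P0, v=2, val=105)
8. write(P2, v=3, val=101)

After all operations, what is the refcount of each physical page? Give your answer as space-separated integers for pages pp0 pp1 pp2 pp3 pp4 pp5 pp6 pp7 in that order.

Op 1: fork(P0) -> P1. 4 ppages; refcounts: pp0:2 pp1:2 pp2:2 pp3:2
Op 2: write(P0, v2, 195). refcount(pp2)=2>1 -> COPY to pp4. 5 ppages; refcounts: pp0:2 pp1:2 pp2:1 pp3:2 pp4:1
Op 3: fork(P0) -> P2. 5 ppages; refcounts: pp0:3 pp1:3 pp2:1 pp3:3 pp4:2
Op 4: fork(P1) -> P3. 5 ppages; refcounts: pp0:4 pp1:4 pp2:2 pp3:4 pp4:2
Op 5: write(P1, v2, 133). refcount(pp2)=2>1 -> COPY to pp5. 6 ppages; refcounts: pp0:4 pp1:4 pp2:1 pp3:4 pp4:2 pp5:1
Op 6: read(P1, v1) -> 40. No state change.
Op 7: write(P0, v2, 105). refcount(pp4)=2>1 -> COPY to pp6. 7 ppages; refcounts: pp0:4 pp1:4 pp2:1 pp3:4 pp4:1 pp5:1 pp6:1
Op 8: write(P2, v3, 101). refcount(pp3)=4>1 -> COPY to pp7. 8 ppages; refcounts: pp0:4 pp1:4 pp2:1 pp3:3 pp4:1 pp5:1 pp6:1 pp7:1

Answer: 4 4 1 3 1 1 1 1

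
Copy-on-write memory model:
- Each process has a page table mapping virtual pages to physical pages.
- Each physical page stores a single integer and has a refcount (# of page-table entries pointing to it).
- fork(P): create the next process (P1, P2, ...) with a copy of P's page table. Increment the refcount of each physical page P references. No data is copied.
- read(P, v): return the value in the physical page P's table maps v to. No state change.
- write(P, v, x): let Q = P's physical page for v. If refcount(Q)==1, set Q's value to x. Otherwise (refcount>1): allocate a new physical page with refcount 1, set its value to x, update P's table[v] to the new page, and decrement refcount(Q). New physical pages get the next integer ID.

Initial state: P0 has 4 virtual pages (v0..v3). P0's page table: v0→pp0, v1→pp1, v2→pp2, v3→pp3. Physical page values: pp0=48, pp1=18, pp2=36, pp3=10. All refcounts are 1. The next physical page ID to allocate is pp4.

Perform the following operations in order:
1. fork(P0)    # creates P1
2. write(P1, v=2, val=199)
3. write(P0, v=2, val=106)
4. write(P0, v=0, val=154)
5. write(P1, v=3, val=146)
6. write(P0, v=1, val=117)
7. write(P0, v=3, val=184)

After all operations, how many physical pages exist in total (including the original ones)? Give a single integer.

Answer: 8

Derivation:
Op 1: fork(P0) -> P1. 4 ppages; refcounts: pp0:2 pp1:2 pp2:2 pp3:2
Op 2: write(P1, v2, 199). refcount(pp2)=2>1 -> COPY to pp4. 5 ppages; refcounts: pp0:2 pp1:2 pp2:1 pp3:2 pp4:1
Op 3: write(P0, v2, 106). refcount(pp2)=1 -> write in place. 5 ppages; refcounts: pp0:2 pp1:2 pp2:1 pp3:2 pp4:1
Op 4: write(P0, v0, 154). refcount(pp0)=2>1 -> COPY to pp5. 6 ppages; refcounts: pp0:1 pp1:2 pp2:1 pp3:2 pp4:1 pp5:1
Op 5: write(P1, v3, 146). refcount(pp3)=2>1 -> COPY to pp6. 7 ppages; refcounts: pp0:1 pp1:2 pp2:1 pp3:1 pp4:1 pp5:1 pp6:1
Op 6: write(P0, v1, 117). refcount(pp1)=2>1 -> COPY to pp7. 8 ppages; refcounts: pp0:1 pp1:1 pp2:1 pp3:1 pp4:1 pp5:1 pp6:1 pp7:1
Op 7: write(P0, v3, 184). refcount(pp3)=1 -> write in place. 8 ppages; refcounts: pp0:1 pp1:1 pp2:1 pp3:1 pp4:1 pp5:1 pp6:1 pp7:1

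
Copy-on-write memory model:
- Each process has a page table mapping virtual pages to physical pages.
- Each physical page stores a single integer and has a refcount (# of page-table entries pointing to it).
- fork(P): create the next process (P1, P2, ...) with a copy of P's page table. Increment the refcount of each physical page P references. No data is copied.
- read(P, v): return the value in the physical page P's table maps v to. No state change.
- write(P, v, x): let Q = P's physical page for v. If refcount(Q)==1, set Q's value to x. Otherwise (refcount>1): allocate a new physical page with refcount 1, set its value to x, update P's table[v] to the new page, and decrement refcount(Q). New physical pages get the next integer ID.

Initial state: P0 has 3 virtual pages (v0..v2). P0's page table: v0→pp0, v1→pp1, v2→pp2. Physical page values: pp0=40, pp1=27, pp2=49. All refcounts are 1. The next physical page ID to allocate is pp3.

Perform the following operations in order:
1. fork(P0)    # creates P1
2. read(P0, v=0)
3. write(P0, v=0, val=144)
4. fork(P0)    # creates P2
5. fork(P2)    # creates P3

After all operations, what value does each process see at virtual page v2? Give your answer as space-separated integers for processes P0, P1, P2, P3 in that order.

Op 1: fork(P0) -> P1. 3 ppages; refcounts: pp0:2 pp1:2 pp2:2
Op 2: read(P0, v0) -> 40. No state change.
Op 3: write(P0, v0, 144). refcount(pp0)=2>1 -> COPY to pp3. 4 ppages; refcounts: pp0:1 pp1:2 pp2:2 pp3:1
Op 4: fork(P0) -> P2. 4 ppages; refcounts: pp0:1 pp1:3 pp2:3 pp3:2
Op 5: fork(P2) -> P3. 4 ppages; refcounts: pp0:1 pp1:4 pp2:4 pp3:3
P0: v2 -> pp2 = 49
P1: v2 -> pp2 = 49
P2: v2 -> pp2 = 49
P3: v2 -> pp2 = 49

Answer: 49 49 49 49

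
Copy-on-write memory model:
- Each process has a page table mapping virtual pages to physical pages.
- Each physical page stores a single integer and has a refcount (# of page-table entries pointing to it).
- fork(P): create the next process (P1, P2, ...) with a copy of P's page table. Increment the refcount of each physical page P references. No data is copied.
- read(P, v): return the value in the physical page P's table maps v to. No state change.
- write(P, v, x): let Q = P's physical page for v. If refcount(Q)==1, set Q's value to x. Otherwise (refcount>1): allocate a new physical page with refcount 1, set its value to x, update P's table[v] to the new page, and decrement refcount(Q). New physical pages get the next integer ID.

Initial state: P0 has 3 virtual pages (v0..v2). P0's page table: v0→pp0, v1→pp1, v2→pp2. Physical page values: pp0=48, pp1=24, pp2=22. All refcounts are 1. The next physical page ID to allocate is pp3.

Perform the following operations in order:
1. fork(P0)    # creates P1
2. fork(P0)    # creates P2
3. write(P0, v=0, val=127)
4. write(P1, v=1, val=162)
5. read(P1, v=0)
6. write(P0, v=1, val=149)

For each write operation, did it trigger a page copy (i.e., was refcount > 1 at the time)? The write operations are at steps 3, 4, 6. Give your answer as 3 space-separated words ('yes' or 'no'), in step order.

Op 1: fork(P0) -> P1. 3 ppages; refcounts: pp0:2 pp1:2 pp2:2
Op 2: fork(P0) -> P2. 3 ppages; refcounts: pp0:3 pp1:3 pp2:3
Op 3: write(P0, v0, 127). refcount(pp0)=3>1 -> COPY to pp3. 4 ppages; refcounts: pp0:2 pp1:3 pp2:3 pp3:1
Op 4: write(P1, v1, 162). refcount(pp1)=3>1 -> COPY to pp4. 5 ppages; refcounts: pp0:2 pp1:2 pp2:3 pp3:1 pp4:1
Op 5: read(P1, v0) -> 48. No state change.
Op 6: write(P0, v1, 149). refcount(pp1)=2>1 -> COPY to pp5. 6 ppages; refcounts: pp0:2 pp1:1 pp2:3 pp3:1 pp4:1 pp5:1

yes yes yes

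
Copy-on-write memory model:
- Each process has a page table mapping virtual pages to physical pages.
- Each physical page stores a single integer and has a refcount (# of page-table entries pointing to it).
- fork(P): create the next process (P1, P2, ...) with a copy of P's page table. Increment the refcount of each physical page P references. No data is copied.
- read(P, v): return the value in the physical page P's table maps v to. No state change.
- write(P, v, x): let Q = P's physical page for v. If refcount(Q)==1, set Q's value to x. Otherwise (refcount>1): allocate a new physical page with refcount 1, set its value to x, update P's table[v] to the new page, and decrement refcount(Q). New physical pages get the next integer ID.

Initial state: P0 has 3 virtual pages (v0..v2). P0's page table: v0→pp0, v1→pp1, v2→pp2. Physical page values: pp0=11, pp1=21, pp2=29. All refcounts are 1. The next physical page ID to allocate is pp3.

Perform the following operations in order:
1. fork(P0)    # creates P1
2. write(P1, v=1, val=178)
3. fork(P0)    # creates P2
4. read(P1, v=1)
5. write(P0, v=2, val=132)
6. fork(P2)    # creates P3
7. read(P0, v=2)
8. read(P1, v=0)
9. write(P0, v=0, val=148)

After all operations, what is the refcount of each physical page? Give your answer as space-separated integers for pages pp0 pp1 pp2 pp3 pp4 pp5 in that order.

Op 1: fork(P0) -> P1. 3 ppages; refcounts: pp0:2 pp1:2 pp2:2
Op 2: write(P1, v1, 178). refcount(pp1)=2>1 -> COPY to pp3. 4 ppages; refcounts: pp0:2 pp1:1 pp2:2 pp3:1
Op 3: fork(P0) -> P2. 4 ppages; refcounts: pp0:3 pp1:2 pp2:3 pp3:1
Op 4: read(P1, v1) -> 178. No state change.
Op 5: write(P0, v2, 132). refcount(pp2)=3>1 -> COPY to pp4. 5 ppages; refcounts: pp0:3 pp1:2 pp2:2 pp3:1 pp4:1
Op 6: fork(P2) -> P3. 5 ppages; refcounts: pp0:4 pp1:3 pp2:3 pp3:1 pp4:1
Op 7: read(P0, v2) -> 132. No state change.
Op 8: read(P1, v0) -> 11. No state change.
Op 9: write(P0, v0, 148). refcount(pp0)=4>1 -> COPY to pp5. 6 ppages; refcounts: pp0:3 pp1:3 pp2:3 pp3:1 pp4:1 pp5:1

Answer: 3 3 3 1 1 1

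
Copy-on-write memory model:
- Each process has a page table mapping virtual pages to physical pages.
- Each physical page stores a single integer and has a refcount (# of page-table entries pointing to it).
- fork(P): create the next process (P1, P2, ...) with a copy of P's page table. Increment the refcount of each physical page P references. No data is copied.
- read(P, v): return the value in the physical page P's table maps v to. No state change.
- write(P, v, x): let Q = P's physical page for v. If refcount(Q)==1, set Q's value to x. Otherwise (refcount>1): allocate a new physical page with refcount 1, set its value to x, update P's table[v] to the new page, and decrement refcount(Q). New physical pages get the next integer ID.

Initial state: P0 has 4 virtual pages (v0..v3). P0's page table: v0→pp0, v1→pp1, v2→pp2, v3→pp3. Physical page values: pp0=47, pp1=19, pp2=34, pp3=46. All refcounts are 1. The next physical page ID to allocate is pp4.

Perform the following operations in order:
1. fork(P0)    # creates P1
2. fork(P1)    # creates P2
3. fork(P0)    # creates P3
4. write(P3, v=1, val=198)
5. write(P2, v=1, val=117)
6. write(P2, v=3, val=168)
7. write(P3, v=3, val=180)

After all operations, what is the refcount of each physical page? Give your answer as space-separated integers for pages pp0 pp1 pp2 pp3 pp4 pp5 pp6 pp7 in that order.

Answer: 4 2 4 2 1 1 1 1

Derivation:
Op 1: fork(P0) -> P1. 4 ppages; refcounts: pp0:2 pp1:2 pp2:2 pp3:2
Op 2: fork(P1) -> P2. 4 ppages; refcounts: pp0:3 pp1:3 pp2:3 pp3:3
Op 3: fork(P0) -> P3. 4 ppages; refcounts: pp0:4 pp1:4 pp2:4 pp3:4
Op 4: write(P3, v1, 198). refcount(pp1)=4>1 -> COPY to pp4. 5 ppages; refcounts: pp0:4 pp1:3 pp2:4 pp3:4 pp4:1
Op 5: write(P2, v1, 117). refcount(pp1)=3>1 -> COPY to pp5. 6 ppages; refcounts: pp0:4 pp1:2 pp2:4 pp3:4 pp4:1 pp5:1
Op 6: write(P2, v3, 168). refcount(pp3)=4>1 -> COPY to pp6. 7 ppages; refcounts: pp0:4 pp1:2 pp2:4 pp3:3 pp4:1 pp5:1 pp6:1
Op 7: write(P3, v3, 180). refcount(pp3)=3>1 -> COPY to pp7. 8 ppages; refcounts: pp0:4 pp1:2 pp2:4 pp3:2 pp4:1 pp5:1 pp6:1 pp7:1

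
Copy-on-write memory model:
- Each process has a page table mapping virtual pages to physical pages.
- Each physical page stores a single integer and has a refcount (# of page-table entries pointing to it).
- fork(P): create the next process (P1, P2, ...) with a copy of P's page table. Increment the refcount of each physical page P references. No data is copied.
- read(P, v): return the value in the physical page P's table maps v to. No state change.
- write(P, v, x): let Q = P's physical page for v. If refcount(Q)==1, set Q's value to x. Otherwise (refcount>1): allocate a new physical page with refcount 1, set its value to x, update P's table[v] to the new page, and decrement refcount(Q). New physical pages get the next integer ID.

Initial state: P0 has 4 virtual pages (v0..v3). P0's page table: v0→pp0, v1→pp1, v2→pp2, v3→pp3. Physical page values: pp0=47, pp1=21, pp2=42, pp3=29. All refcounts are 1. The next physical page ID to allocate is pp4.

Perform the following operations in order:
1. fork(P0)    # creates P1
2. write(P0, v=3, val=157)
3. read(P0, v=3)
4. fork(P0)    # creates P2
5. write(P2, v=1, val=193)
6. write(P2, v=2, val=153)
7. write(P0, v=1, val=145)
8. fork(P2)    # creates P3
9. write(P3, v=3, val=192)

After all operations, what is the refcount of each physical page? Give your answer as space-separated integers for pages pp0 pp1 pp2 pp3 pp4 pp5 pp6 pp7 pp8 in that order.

Answer: 4 1 2 1 2 2 2 1 1

Derivation:
Op 1: fork(P0) -> P1. 4 ppages; refcounts: pp0:2 pp1:2 pp2:2 pp3:2
Op 2: write(P0, v3, 157). refcount(pp3)=2>1 -> COPY to pp4. 5 ppages; refcounts: pp0:2 pp1:2 pp2:2 pp3:1 pp4:1
Op 3: read(P0, v3) -> 157. No state change.
Op 4: fork(P0) -> P2. 5 ppages; refcounts: pp0:3 pp1:3 pp2:3 pp3:1 pp4:2
Op 5: write(P2, v1, 193). refcount(pp1)=3>1 -> COPY to pp5. 6 ppages; refcounts: pp0:3 pp1:2 pp2:3 pp3:1 pp4:2 pp5:1
Op 6: write(P2, v2, 153). refcount(pp2)=3>1 -> COPY to pp6. 7 ppages; refcounts: pp0:3 pp1:2 pp2:2 pp3:1 pp4:2 pp5:1 pp6:1
Op 7: write(P0, v1, 145). refcount(pp1)=2>1 -> COPY to pp7. 8 ppages; refcounts: pp0:3 pp1:1 pp2:2 pp3:1 pp4:2 pp5:1 pp6:1 pp7:1
Op 8: fork(P2) -> P3. 8 ppages; refcounts: pp0:4 pp1:1 pp2:2 pp3:1 pp4:3 pp5:2 pp6:2 pp7:1
Op 9: write(P3, v3, 192). refcount(pp4)=3>1 -> COPY to pp8. 9 ppages; refcounts: pp0:4 pp1:1 pp2:2 pp3:1 pp4:2 pp5:2 pp6:2 pp7:1 pp8:1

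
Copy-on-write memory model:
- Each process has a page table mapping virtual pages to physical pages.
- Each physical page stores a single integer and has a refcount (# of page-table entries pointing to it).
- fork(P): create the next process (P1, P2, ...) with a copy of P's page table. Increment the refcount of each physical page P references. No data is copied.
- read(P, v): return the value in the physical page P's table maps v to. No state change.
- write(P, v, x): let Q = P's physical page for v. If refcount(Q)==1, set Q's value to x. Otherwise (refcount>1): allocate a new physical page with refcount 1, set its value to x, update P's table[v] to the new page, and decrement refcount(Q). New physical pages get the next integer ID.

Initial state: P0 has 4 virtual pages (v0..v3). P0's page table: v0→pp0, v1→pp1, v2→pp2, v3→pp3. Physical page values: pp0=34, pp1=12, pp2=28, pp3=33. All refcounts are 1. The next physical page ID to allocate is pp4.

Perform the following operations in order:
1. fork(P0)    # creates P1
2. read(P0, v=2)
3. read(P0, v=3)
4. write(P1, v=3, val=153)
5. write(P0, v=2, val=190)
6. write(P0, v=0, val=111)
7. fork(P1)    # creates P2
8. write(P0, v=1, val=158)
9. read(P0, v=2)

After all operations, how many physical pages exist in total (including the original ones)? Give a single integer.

Answer: 8

Derivation:
Op 1: fork(P0) -> P1. 4 ppages; refcounts: pp0:2 pp1:2 pp2:2 pp3:2
Op 2: read(P0, v2) -> 28. No state change.
Op 3: read(P0, v3) -> 33. No state change.
Op 4: write(P1, v3, 153). refcount(pp3)=2>1 -> COPY to pp4. 5 ppages; refcounts: pp0:2 pp1:2 pp2:2 pp3:1 pp4:1
Op 5: write(P0, v2, 190). refcount(pp2)=2>1 -> COPY to pp5. 6 ppages; refcounts: pp0:2 pp1:2 pp2:1 pp3:1 pp4:1 pp5:1
Op 6: write(P0, v0, 111). refcount(pp0)=2>1 -> COPY to pp6. 7 ppages; refcounts: pp0:1 pp1:2 pp2:1 pp3:1 pp4:1 pp5:1 pp6:1
Op 7: fork(P1) -> P2. 7 ppages; refcounts: pp0:2 pp1:3 pp2:2 pp3:1 pp4:2 pp5:1 pp6:1
Op 8: write(P0, v1, 158). refcount(pp1)=3>1 -> COPY to pp7. 8 ppages; refcounts: pp0:2 pp1:2 pp2:2 pp3:1 pp4:2 pp5:1 pp6:1 pp7:1
Op 9: read(P0, v2) -> 190. No state change.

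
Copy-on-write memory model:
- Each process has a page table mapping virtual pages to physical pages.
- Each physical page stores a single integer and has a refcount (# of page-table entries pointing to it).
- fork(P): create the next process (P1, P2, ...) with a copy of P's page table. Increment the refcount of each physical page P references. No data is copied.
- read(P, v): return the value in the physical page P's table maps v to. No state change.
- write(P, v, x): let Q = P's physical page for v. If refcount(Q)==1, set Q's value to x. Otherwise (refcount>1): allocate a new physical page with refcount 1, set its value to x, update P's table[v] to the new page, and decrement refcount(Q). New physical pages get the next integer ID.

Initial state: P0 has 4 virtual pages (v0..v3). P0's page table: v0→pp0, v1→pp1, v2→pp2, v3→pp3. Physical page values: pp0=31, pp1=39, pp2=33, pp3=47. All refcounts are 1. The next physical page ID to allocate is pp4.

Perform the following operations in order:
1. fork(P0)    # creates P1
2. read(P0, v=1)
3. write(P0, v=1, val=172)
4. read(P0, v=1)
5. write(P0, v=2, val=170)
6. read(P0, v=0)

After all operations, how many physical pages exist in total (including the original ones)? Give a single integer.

Op 1: fork(P0) -> P1. 4 ppages; refcounts: pp0:2 pp1:2 pp2:2 pp3:2
Op 2: read(P0, v1) -> 39. No state change.
Op 3: write(P0, v1, 172). refcount(pp1)=2>1 -> COPY to pp4. 5 ppages; refcounts: pp0:2 pp1:1 pp2:2 pp3:2 pp4:1
Op 4: read(P0, v1) -> 172. No state change.
Op 5: write(P0, v2, 170). refcount(pp2)=2>1 -> COPY to pp5. 6 ppages; refcounts: pp0:2 pp1:1 pp2:1 pp3:2 pp4:1 pp5:1
Op 6: read(P0, v0) -> 31. No state change.

Answer: 6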